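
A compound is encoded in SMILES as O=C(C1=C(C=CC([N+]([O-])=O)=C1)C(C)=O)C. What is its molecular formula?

Heavy atoms from the SMILES: 10 C, 1 N, 4 O.
Implicit hydrogens by atom environment:
  3 × C (aromatic): 1 H each → 3
  3 × C (aromatic): no H
  3 × O: no H
  2 × C: 3 H each → 6
  2 × C: no H
  1 × N (charge +1): no H
  1 × O (charge -1): no H
  Total hydrogens = 9.
Molecular formula: C10H9NO4

C10H9NO4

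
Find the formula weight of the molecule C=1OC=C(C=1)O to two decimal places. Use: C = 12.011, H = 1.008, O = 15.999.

84.07

Molecular formula: C4H4O2.
M = 4×12.011 + 4×1.008 + 2×15.999 = 84.07 g/mol.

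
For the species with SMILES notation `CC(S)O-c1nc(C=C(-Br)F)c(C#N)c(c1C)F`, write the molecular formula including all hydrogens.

C11H9BrF2N2OS

Heavy atoms from the SMILES: 1 Br, 11 C, 2 F, 2 N, 1 O, 1 S.
Implicit hydrogens by atom environment:
  5 × C (aromatic): no H
  2 × C: 3 H each → 6
  2 × C: 1 H each → 2
  2 × C: no H
  2 × F: no H
  1 × Br: no H
  1 × N (aromatic): no H
  1 × N: no H
  1 × O: no H
  1 × S: 1 H
  Total hydrogens = 9.
Molecular formula: C11H9BrF2N2OS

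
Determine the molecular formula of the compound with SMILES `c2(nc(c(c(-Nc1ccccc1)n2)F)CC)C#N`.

Heavy atoms from the SMILES: 13 C, 1 F, 4 N.
Implicit hydrogens by atom environment:
  5 × C (aromatic): 1 H each → 5
  5 × C (aromatic): no H
  2 × N (aromatic): no H
  1 × C: 3 H
  1 × C: 2 H
  1 × C: no H
  1 × F: no H
  1 × N: 1 H
  1 × N: no H
  Total hydrogens = 11.
Molecular formula: C13H11FN4

C13H11FN4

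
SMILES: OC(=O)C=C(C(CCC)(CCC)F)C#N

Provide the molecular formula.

C11H16FNO2

Heavy atoms from the SMILES: 11 C, 1 F, 1 N, 2 O.
Implicit hydrogens by atom environment:
  4 × C: 2 H each → 8
  4 × C: no H
  2 × C: 3 H each → 6
  1 × C: 1 H
  1 × F: no H
  1 × N: no H
  1 × O: 1 H
  1 × O: no H
  Total hydrogens = 16.
Molecular formula: C11H16FNO2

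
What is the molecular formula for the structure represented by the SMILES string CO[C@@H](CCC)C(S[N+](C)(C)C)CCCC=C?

C14H30NOS+

Heavy atoms from the SMILES: 14 C, 1 N, 1 O, 1 S.
Implicit hydrogens by atom environment:
  6 × C: 2 H each → 12
  5 × C: 3 H each → 15
  3 × C: 1 H each → 3
  1 × N (charge +1): no H
  1 × O: no H
  1 × S: no H
  Total hydrogens = 30.
Net charge +1.
Molecular formula: C14H30NOS+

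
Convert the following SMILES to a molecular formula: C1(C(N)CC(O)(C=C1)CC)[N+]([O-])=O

Heavy atoms from the SMILES: 8 C, 2 N, 3 O.
Implicit hydrogens by atom environment:
  4 × C: 1 H each → 4
  2 × C: 2 H each → 4
  1 × C: 3 H
  1 × C: no H
  1 × N: 2 H
  1 × N (charge +1): no H
  1 × O: 1 H
  1 × O: no H
  1 × O (charge -1): no H
  Total hydrogens = 14.
Molecular formula: C8H14N2O3

C8H14N2O3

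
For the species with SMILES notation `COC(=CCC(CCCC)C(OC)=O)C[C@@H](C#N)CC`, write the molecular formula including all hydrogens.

C16H27NO3

Heavy atoms from the SMILES: 16 C, 1 N, 3 O.
Implicit hydrogens by atom environment:
  6 × C: 2 H each → 12
  4 × C: 3 H each → 12
  3 × C: 1 H each → 3
  3 × C: no H
  3 × O: no H
  1 × N: no H
  Total hydrogens = 27.
Molecular formula: C16H27NO3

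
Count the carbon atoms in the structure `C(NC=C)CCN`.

The symbol for carbon appears 5 times in the SMILES.

5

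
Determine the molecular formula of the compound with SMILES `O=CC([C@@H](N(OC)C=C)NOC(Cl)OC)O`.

Heavy atoms from the SMILES: 8 C, 1 Cl, 2 N, 5 O.
Implicit hydrogens by atom environment:
  5 × C: 1 H each → 5
  4 × O: no H
  2 × C: 3 H each → 6
  1 × C: 2 H
  1 × Cl: no H
  1 × N: 1 H
  1 × N: no H
  1 × O: 1 H
  Total hydrogens = 15.
Molecular formula: C8H15ClN2O5

C8H15ClN2O5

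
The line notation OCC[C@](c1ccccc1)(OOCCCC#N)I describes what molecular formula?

Heavy atoms from the SMILES: 13 C, 1 I, 1 N, 3 O.
Implicit hydrogens by atom environment:
  5 × C: 2 H each → 10
  5 × C (aromatic): 1 H each → 5
  2 × C: no H
  2 × O: no H
  1 × C (aromatic): no H
  1 × I: no H
  1 × N: no H
  1 × O: 1 H
  Total hydrogens = 16.
Molecular formula: C13H16INO3

C13H16INO3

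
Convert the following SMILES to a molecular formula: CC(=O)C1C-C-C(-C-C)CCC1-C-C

C13H24O

Heavy atoms from the SMILES: 13 C, 1 O.
Implicit hydrogens by atom environment:
  6 × C: 2 H each → 12
  3 × C: 3 H each → 9
  3 × C: 1 H each → 3
  1 × C: no H
  1 × O: no H
  Total hydrogens = 24.
Molecular formula: C13H24O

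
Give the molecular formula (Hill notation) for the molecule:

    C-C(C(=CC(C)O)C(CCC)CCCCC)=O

C15H28O2

Heavy atoms from the SMILES: 15 C, 2 O.
Implicit hydrogens by atom environment:
  6 × C: 2 H each → 12
  4 × C: 3 H each → 12
  3 × C: 1 H each → 3
  2 × C: no H
  1 × O: 1 H
  1 × O: no H
  Total hydrogens = 28.
Molecular formula: C15H28O2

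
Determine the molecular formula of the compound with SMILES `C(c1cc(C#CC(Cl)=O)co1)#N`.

C8H2ClNO2

Heavy atoms from the SMILES: 8 C, 1 Cl, 1 N, 2 O.
Implicit hydrogens by atom environment:
  4 × C: no H
  2 × C (aromatic): 1 H each → 2
  2 × C (aromatic): no H
  1 × Cl: no H
  1 × N: no H
  1 × O (aromatic): no H
  1 × O: no H
  Total hydrogens = 2.
Molecular formula: C8H2ClNO2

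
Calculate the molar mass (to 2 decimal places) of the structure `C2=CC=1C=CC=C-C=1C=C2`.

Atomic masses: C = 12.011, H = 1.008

128.17

Molecular formula: C10H8.
M = 10×12.011 + 8×1.008 = 128.17 g/mol.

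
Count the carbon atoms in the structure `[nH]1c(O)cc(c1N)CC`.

The symbol for carbon appears 6 times in the SMILES. Lowercase c denotes aromatic carbon and counts toward C.

6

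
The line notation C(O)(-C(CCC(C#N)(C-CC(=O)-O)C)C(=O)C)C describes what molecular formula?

C13H21NO4

Heavy atoms from the SMILES: 13 C, 1 N, 4 O.
Implicit hydrogens by atom environment:
  4 × C: 2 H each → 8
  4 × C: no H
  3 × C: 3 H each → 9
  2 × C: 1 H each → 2
  2 × O: 1 H each → 2
  2 × O: no H
  1 × N: no H
  Total hydrogens = 21.
Molecular formula: C13H21NO4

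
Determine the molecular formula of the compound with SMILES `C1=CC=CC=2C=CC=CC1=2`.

Heavy atoms from the SMILES: 10 C.
Implicit hydrogens by atom environment:
  8 × C (aromatic): 1 H each → 8
  2 × C (aromatic): no H
  Total hydrogens = 8.
Molecular formula: C10H8

C10H8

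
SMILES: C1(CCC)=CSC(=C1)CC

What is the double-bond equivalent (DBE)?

3

Molecular formula from the SMILES: C9H14S.
DoU = (2C + 2 + N − H − X)/2 = (2·9 + 2 + 0 − 14 − 0)/2 = 6/2 = 3.
(Structurally: 1 ring(s) + 2 π bond(s) = 3.)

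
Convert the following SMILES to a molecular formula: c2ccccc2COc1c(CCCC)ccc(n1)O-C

C17H21NO2

Heavy atoms from the SMILES: 17 C, 1 N, 2 O.
Implicit hydrogens by atom environment:
  7 × C (aromatic): 1 H each → 7
  4 × C: 2 H each → 8
  4 × C (aromatic): no H
  2 × C: 3 H each → 6
  2 × O: no H
  1 × N (aromatic): no H
  Total hydrogens = 21.
Molecular formula: C17H21NO2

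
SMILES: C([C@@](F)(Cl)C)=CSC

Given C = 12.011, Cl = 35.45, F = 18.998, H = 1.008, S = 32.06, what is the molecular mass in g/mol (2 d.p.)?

Molecular formula: C5H8ClFS.
M = 5×12.011 + 1×35.45 + 1×18.998 + 8×1.008 + 1×32.06 = 154.63 g/mol.

154.63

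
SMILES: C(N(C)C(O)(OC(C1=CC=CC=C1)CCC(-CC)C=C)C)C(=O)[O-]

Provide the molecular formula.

Heavy atoms from the SMILES: 19 C, 1 N, 4 O.
Implicit hydrogens by atom environment:
  5 × C: 2 H each → 10
  5 × C (aromatic): 1 H each → 5
  3 × C: 3 H each → 9
  3 × C: 1 H each → 3
  2 × C: no H
  2 × O: no H
  1 × C (aromatic): no H
  1 × N: no H
  1 × O: 1 H
  1 × O (charge -1): no H
  Total hydrogens = 28.
Net charge -1.
Molecular formula: C19H28NO4-

C19H28NO4-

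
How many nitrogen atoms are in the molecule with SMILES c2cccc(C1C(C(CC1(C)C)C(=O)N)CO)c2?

1

The symbol for nitrogen appears 1 time in the SMILES.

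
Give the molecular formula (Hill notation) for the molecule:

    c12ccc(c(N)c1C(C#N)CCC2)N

Heavy atoms from the SMILES: 11 C, 3 N.
Implicit hydrogens by atom environment:
  4 × C (aromatic): no H
  3 × C: 2 H each → 6
  2 × C (aromatic): 1 H each → 2
  2 × N: 2 H each → 4
  1 × C: 1 H
  1 × C: no H
  1 × N: no H
  Total hydrogens = 13.
Molecular formula: C11H13N3

C11H13N3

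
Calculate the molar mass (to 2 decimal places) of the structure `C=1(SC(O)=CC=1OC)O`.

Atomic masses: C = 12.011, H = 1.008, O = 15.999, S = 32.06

146.16

Molecular formula: C5H6O3S.
M = 5×12.011 + 6×1.008 + 3×15.999 + 1×32.06 = 146.16 g/mol.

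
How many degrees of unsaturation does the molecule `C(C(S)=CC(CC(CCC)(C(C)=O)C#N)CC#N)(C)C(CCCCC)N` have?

Molecular formula from the SMILES: C21H35N3OS.
DoU = (2C + 2 + N − H − X)/2 = (2·21 + 2 + 3 − 35 − 0)/2 = 12/2 = 6.
(Structurally: 0 ring(s) + 6 π bond(s) = 6.)

6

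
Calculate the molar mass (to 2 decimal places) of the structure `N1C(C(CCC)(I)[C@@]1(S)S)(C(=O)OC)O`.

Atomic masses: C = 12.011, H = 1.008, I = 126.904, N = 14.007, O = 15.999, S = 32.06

363.23

Molecular formula: C8H14INO3S2.
M = 8×12.011 + 14×1.008 + 1×126.904 + 1×14.007 + 3×15.999 + 2×32.06 = 363.23 g/mol.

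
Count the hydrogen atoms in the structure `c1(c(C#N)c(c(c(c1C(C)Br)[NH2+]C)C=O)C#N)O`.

Hydrogens are implicit in SMILES; fill each atom to its normal valence:
  6 × C (aromatic): no H
  2 × C: 3 H each → 6
  2 × C: 1 H each → 2
  2 × C: no H
  2 × N: no H
  1 × Br: no H
  1 × N (charge +1): 2 H
  1 × O: 1 H
  1 × O: no H
  Total hydrogens = 11.

11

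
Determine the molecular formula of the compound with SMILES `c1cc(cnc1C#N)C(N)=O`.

Heavy atoms from the SMILES: 7 C, 3 N, 1 O.
Implicit hydrogens by atom environment:
  3 × C (aromatic): 1 H each → 3
  2 × C (aromatic): no H
  2 × C: no H
  1 × N: 2 H
  1 × N (aromatic): no H
  1 × N: no H
  1 × O: no H
  Total hydrogens = 5.
Molecular formula: C7H5N3O

C7H5N3O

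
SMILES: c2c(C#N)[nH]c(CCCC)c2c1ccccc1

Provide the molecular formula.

Heavy atoms from the SMILES: 15 C, 2 N.
Implicit hydrogens by atom environment:
  6 × C (aromatic): 1 H each → 6
  4 × C (aromatic): no H
  3 × C: 2 H each → 6
  1 × C: 3 H
  1 × C: no H
  1 × N (aromatic): 1 H
  1 × N: no H
  Total hydrogens = 16.
Molecular formula: C15H16N2

C15H16N2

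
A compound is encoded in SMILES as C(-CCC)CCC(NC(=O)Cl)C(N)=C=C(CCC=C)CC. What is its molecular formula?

C17H29ClN2O

Heavy atoms from the SMILES: 17 C, 1 Cl, 2 N, 1 O.
Implicit hydrogens by atom environment:
  9 × C: 2 H each → 18
  4 × C: no H
  2 × C: 3 H each → 6
  2 × C: 1 H each → 2
  1 × Cl: no H
  1 × N: 2 H
  1 × N: 1 H
  1 × O: no H
  Total hydrogens = 29.
Molecular formula: C17H29ClN2O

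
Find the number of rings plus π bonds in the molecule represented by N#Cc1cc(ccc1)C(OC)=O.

Molecular formula from the SMILES: C9H7NO2.
DoU = (2C + 2 + N − H − X)/2 = (2·9 + 2 + 1 − 7 − 0)/2 = 14/2 = 7.
(Structurally: 1 ring(s) + 6 π bond(s) = 7.)

7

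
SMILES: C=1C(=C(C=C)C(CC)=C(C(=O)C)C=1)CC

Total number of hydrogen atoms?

Hydrogens are implicit in SMILES; fill each atom to its normal valence:
  4 × C (aromatic): no H
  3 × C: 3 H each → 9
  3 × C: 2 H each → 6
  2 × C (aromatic): 1 H each → 2
  1 × C: 1 H
  1 × C: no H
  1 × O: no H
  Total hydrogens = 18.

18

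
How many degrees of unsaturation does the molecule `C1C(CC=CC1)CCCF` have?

Molecular formula from the SMILES: C9H15F.
DoU = (2C + 2 + N − H − X)/2 = (2·9 + 2 + 0 − 15 − 1)/2 = 4/2 = 2.
(Structurally: 1 ring(s) + 1 π bond(s) = 2.)

2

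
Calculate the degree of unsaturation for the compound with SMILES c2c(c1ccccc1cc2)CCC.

7

Molecular formula from the SMILES: C13H14.
DoU = (2C + 2 + N − H − X)/2 = (2·13 + 2 + 0 − 14 − 0)/2 = 14/2 = 7.
(Structurally: 2 ring(s) + 5 π bond(s) = 7.)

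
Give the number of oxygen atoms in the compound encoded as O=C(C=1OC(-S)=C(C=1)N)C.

2

The symbol for oxygen appears 2 times in the SMILES.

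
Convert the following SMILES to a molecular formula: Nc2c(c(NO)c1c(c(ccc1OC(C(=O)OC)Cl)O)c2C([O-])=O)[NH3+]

C14H14ClN3O7

Heavy atoms from the SMILES: 14 C, 1 Cl, 3 N, 7 O.
Implicit hydrogens by atom environment:
  8 × C (aromatic): no H
  4 × O: no H
  2 × C (aromatic): 1 H each → 2
  2 × C: no H
  2 × O: 1 H each → 2
  1 × C: 3 H
  1 × C: 1 H
  1 × Cl: no H
  1 × N (charge +1): 3 H
  1 × N: 2 H
  1 × N: 1 H
  1 × O (charge -1): no H
  Total hydrogens = 14.
Molecular formula: C14H14ClN3O7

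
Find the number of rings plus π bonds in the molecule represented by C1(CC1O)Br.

1

Molecular formula from the SMILES: C3H5BrO.
DoU = (2C + 2 + N − H − X)/2 = (2·3 + 2 + 0 − 5 − 1)/2 = 2/2 = 1.
(Structurally: 1 ring(s) + 0 π bond(s) = 1.)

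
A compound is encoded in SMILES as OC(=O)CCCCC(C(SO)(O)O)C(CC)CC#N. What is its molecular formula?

C12H21NO5S

Heavy atoms from the SMILES: 12 C, 1 N, 5 O, 1 S.
Implicit hydrogens by atom environment:
  6 × C: 2 H each → 12
  4 × O: 1 H each → 4
  3 × C: no H
  2 × C: 1 H each → 2
  1 × C: 3 H
  1 × N: no H
  1 × O: no H
  1 × S: no H
  Total hydrogens = 21.
Molecular formula: C12H21NO5S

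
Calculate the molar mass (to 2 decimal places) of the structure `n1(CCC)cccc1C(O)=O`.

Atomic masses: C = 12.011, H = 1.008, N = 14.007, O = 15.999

153.18

Molecular formula: C8H11NO2.
M = 8×12.011 + 11×1.008 + 1×14.007 + 2×15.999 = 153.18 g/mol.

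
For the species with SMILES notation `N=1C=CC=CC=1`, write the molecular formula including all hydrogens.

Heavy atoms from the SMILES: 5 C, 1 N.
Implicit hydrogens by atom environment:
  5 × C (aromatic): 1 H each → 5
  1 × N (aromatic): no H
  Total hydrogens = 5.
Molecular formula: C5H5N

C5H5N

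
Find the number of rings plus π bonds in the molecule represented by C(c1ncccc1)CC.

Molecular formula from the SMILES: C8H11N.
DoU = (2C + 2 + N − H − X)/2 = (2·8 + 2 + 1 − 11 − 0)/2 = 8/2 = 4.
(Structurally: 1 ring(s) + 3 π bond(s) = 4.)

4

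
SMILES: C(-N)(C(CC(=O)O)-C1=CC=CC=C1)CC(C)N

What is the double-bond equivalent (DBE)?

5

Molecular formula from the SMILES: C13H20N2O2.
DoU = (2C + 2 + N − H − X)/2 = (2·13 + 2 + 2 − 20 − 0)/2 = 10/2 = 5.
(Structurally: 1 ring(s) + 4 π bond(s) = 5.)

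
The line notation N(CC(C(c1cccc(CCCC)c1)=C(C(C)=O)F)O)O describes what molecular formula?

C16H22FNO3

Heavy atoms from the SMILES: 16 C, 1 F, 1 N, 3 O.
Implicit hydrogens by atom environment:
  4 × C: 2 H each → 8
  4 × C (aromatic): 1 H each → 4
  3 × C: no H
  2 × C: 3 H each → 6
  2 × C (aromatic): no H
  2 × O: 1 H each → 2
  1 × C: 1 H
  1 × F: no H
  1 × N: 1 H
  1 × O: no H
  Total hydrogens = 22.
Molecular formula: C16H22FNO3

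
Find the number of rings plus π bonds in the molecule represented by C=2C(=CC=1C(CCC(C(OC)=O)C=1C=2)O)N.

6

Molecular formula from the SMILES: C12H15NO3.
DoU = (2C + 2 + N − H − X)/2 = (2·12 + 2 + 1 − 15 − 0)/2 = 12/2 = 6.
(Structurally: 2 ring(s) + 4 π bond(s) = 6.)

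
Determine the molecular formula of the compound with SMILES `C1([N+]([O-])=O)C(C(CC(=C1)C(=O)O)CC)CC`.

C11H17NO4

Heavy atoms from the SMILES: 11 C, 1 N, 4 O.
Implicit hydrogens by atom environment:
  4 × C: 1 H each → 4
  3 × C: 2 H each → 6
  2 × C: 3 H each → 6
  2 × C: no H
  2 × O: no H
  1 × N (charge +1): no H
  1 × O: 1 H
  1 × O (charge -1): no H
  Total hydrogens = 17.
Molecular formula: C11H17NO4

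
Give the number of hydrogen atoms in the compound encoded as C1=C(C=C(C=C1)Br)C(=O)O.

5

Hydrogens are implicit in SMILES; fill each atom to its normal valence:
  4 × C (aromatic): 1 H each → 4
  2 × C (aromatic): no H
  1 × Br: no H
  1 × C: no H
  1 × O: 1 H
  1 × O: no H
  Total hydrogens = 5.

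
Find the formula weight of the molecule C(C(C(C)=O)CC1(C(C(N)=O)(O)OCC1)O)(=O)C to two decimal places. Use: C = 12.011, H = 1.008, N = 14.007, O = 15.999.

259.26

Molecular formula: C11H17NO6.
M = 11×12.011 + 17×1.008 + 1×14.007 + 6×15.999 = 259.26 g/mol.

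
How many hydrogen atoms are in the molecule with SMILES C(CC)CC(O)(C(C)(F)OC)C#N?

Hydrogens are implicit in SMILES; fill each atom to its normal valence:
  3 × C: 3 H each → 9
  3 × C: 2 H each → 6
  3 × C: no H
  1 × F: no H
  1 × N: no H
  1 × O: 1 H
  1 × O: no H
  Total hydrogens = 16.

16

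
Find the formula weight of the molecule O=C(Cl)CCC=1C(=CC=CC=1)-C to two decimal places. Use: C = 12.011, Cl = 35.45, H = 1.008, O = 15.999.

182.65

Molecular formula: C10H11ClO.
M = 10×12.011 + 1×35.45 + 11×1.008 + 1×15.999 = 182.65 g/mol.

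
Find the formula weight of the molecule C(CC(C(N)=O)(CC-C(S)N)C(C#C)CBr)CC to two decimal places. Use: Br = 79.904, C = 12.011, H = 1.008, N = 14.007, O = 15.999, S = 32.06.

335.30

Molecular formula: C13H23BrN2OS.
M = 1×79.904 + 13×12.011 + 23×1.008 + 2×14.007 + 1×15.999 + 1×32.06 = 335.30 g/mol.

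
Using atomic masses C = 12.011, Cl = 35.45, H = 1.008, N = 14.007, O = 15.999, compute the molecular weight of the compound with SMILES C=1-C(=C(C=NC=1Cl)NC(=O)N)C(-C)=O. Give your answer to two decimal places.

Molecular formula: C8H8ClN3O2.
M = 8×12.011 + 1×35.45 + 8×1.008 + 3×14.007 + 2×15.999 = 213.62 g/mol.

213.62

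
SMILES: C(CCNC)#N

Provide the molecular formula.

C4H8N2

Heavy atoms from the SMILES: 4 C, 2 N.
Implicit hydrogens by atom environment:
  2 × C: 2 H each → 4
  1 × C: 3 H
  1 × C: no H
  1 × N: 1 H
  1 × N: no H
  Total hydrogens = 8.
Molecular formula: C4H8N2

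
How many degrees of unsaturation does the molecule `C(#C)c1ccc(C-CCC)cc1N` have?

Molecular formula from the SMILES: C12H15N.
DoU = (2C + 2 + N − H − X)/2 = (2·12 + 2 + 1 − 15 − 0)/2 = 12/2 = 6.
(Structurally: 1 ring(s) + 5 π bond(s) = 6.)

6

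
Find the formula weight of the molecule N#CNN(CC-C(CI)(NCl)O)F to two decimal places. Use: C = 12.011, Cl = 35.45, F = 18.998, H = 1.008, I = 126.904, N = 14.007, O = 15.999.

322.51

Molecular formula: C5H9ClFIN4O.
M = 5×12.011 + 1×35.45 + 1×18.998 + 9×1.008 + 1×126.904 + 4×14.007 + 1×15.999 = 322.51 g/mol.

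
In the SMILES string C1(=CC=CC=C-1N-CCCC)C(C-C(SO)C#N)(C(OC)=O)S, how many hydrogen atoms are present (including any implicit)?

22

Hydrogens are implicit in SMILES; fill each atom to its normal valence:
  4 × C: 2 H each → 8
  4 × C (aromatic): 1 H each → 4
  3 × C: no H
  2 × C: 3 H each → 6
  2 × C (aromatic): no H
  2 × O: no H
  1 × C: 1 H
  1 × N: 1 H
  1 × N: no H
  1 × O: 1 H
  1 × S: 1 H
  1 × S: no H
  Total hydrogens = 22.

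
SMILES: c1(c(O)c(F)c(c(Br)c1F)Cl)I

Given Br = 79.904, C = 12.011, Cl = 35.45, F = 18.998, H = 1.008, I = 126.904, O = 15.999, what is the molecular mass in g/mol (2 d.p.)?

Molecular formula: C6HBrClF2IO.
M = 1×79.904 + 6×12.011 + 1×35.45 + 2×18.998 + 1×1.008 + 1×126.904 + 1×15.999 = 369.33 g/mol.

369.33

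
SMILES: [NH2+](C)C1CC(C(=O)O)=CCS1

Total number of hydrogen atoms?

12

Hydrogens are implicit in SMILES; fill each atom to its normal valence:
  2 × C: 2 H each → 4
  2 × C: 1 H each → 2
  2 × C: no H
  1 × C: 3 H
  1 × N (charge +1): 2 H
  1 × O: 1 H
  1 × O: no H
  1 × S: no H
  Total hydrogens = 12.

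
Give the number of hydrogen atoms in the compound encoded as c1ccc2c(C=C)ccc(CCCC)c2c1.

Hydrogens are implicit in SMILES; fill each atom to its normal valence:
  6 × C (aromatic): 1 H each → 6
  4 × C: 2 H each → 8
  4 × C (aromatic): no H
  1 × C: 3 H
  1 × C: 1 H
  Total hydrogens = 18.

18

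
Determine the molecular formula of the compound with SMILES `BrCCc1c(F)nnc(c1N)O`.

C6H7BrFN3O

Heavy atoms from the SMILES: 1 Br, 6 C, 1 F, 3 N, 1 O.
Implicit hydrogens by atom environment:
  4 × C (aromatic): no H
  2 × C: 2 H each → 4
  2 × N (aromatic): no H
  1 × Br: no H
  1 × F: no H
  1 × N: 2 H
  1 × O: 1 H
  Total hydrogens = 7.
Molecular formula: C6H7BrFN3O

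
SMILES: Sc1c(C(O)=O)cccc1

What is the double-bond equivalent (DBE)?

Molecular formula from the SMILES: C7H6O2S.
DoU = (2C + 2 + N − H − X)/2 = (2·7 + 2 + 0 − 6 − 0)/2 = 10/2 = 5.
(Structurally: 1 ring(s) + 4 π bond(s) = 5.)

5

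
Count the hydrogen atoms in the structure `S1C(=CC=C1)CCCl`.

Hydrogens are implicit in SMILES; fill each atom to its normal valence:
  3 × C (aromatic): 1 H each → 3
  2 × C: 2 H each → 4
  1 × C (aromatic): no H
  1 × Cl: no H
  1 × S (aromatic): no H
  Total hydrogens = 7.

7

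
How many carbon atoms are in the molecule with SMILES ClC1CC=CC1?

The symbol for carbon appears 5 times in the SMILES. (Cl is a single chlorine, not C + l.)

5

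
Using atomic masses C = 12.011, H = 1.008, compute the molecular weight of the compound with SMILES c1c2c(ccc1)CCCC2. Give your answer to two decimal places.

Molecular formula: C10H12.
M = 10×12.011 + 12×1.008 = 132.21 g/mol.

132.21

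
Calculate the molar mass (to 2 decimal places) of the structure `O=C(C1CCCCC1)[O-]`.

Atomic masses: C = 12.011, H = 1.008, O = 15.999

127.16

Molecular formula: C7H11O2-.
M = 7×12.011 + 11×1.008 + 2×15.999 = 127.16 g/mol.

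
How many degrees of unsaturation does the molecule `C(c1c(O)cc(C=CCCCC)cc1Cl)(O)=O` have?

Molecular formula from the SMILES: C13H15ClO3.
DoU = (2C + 2 + N − H − X)/2 = (2·13 + 2 + 0 − 15 − 1)/2 = 12/2 = 6.
(Structurally: 1 ring(s) + 5 π bond(s) = 6.)

6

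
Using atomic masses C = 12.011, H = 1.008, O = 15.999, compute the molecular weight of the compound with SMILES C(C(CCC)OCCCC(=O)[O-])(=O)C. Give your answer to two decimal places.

Molecular formula: C10H17O4-.
M = 10×12.011 + 17×1.008 + 4×15.999 = 201.24 g/mol.

201.24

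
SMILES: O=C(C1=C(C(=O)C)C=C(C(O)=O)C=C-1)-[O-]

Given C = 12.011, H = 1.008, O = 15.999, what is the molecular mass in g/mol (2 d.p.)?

207.16

Molecular formula: C10H7O5-.
M = 10×12.011 + 7×1.008 + 5×15.999 = 207.16 g/mol.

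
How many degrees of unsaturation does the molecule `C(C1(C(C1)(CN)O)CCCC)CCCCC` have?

1

Molecular formula from the SMILES: C14H29NO.
DoU = (2C + 2 + N − H − X)/2 = (2·14 + 2 + 1 − 29 − 0)/2 = 2/2 = 1.
(Structurally: 1 ring(s) + 0 π bond(s) = 1.)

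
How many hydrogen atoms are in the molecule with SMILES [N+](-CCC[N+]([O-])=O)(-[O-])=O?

6

Hydrogens are implicit in SMILES; fill each atom to its normal valence:
  3 × C: 2 H each → 6
  2 × N (charge +1): no H
  2 × O: no H
  2 × O (charge -1): no H
  Total hydrogens = 6.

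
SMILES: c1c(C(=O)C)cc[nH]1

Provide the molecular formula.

Heavy atoms from the SMILES: 6 C, 1 N, 1 O.
Implicit hydrogens by atom environment:
  3 × C (aromatic): 1 H each → 3
  1 × C: 3 H
  1 × C (aromatic): no H
  1 × C: no H
  1 × N (aromatic): 1 H
  1 × O: no H
  Total hydrogens = 7.
Molecular formula: C6H7NO

C6H7NO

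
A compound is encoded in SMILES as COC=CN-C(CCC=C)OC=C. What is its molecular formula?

Heavy atoms from the SMILES: 10 C, 1 N, 2 O.
Implicit hydrogens by atom environment:
  5 × C: 1 H each → 5
  4 × C: 2 H each → 8
  2 × O: no H
  1 × C: 3 H
  1 × N: 1 H
  Total hydrogens = 17.
Molecular formula: C10H17NO2

C10H17NO2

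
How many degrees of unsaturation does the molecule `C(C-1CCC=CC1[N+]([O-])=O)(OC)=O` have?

4

Molecular formula from the SMILES: C8H11NO4.
DoU = (2C + 2 + N − H − X)/2 = (2·8 + 2 + 1 − 11 − 0)/2 = 8/2 = 4.
(Structurally: 1 ring(s) + 3 π bond(s) = 4.)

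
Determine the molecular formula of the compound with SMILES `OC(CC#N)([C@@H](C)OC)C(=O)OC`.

Heavy atoms from the SMILES: 8 C, 1 N, 4 O.
Implicit hydrogens by atom environment:
  3 × C: 3 H each → 9
  3 × C: no H
  3 × O: no H
  1 × C: 2 H
  1 × C: 1 H
  1 × N: no H
  1 × O: 1 H
  Total hydrogens = 13.
Molecular formula: C8H13NO4

C8H13NO4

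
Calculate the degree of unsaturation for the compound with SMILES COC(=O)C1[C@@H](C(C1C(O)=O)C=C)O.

4

Molecular formula from the SMILES: C9H12O5.
DoU = (2C + 2 + N − H − X)/2 = (2·9 + 2 + 0 − 12 − 0)/2 = 8/2 = 4.
(Structurally: 1 ring(s) + 3 π bond(s) = 4.)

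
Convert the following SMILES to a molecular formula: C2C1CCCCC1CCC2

C10H18

Heavy atoms from the SMILES: 10 C.
Implicit hydrogens by atom environment:
  8 × C: 2 H each → 16
  2 × C: 1 H each → 2
  Total hydrogens = 18.
Molecular formula: C10H18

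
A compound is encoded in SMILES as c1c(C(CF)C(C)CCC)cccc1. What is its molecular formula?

Heavy atoms from the SMILES: 13 C, 1 F.
Implicit hydrogens by atom environment:
  5 × C (aromatic): 1 H each → 5
  3 × C: 2 H each → 6
  2 × C: 3 H each → 6
  2 × C: 1 H each → 2
  1 × C (aromatic): no H
  1 × F: no H
  Total hydrogens = 19.
Molecular formula: C13H19F

C13H19F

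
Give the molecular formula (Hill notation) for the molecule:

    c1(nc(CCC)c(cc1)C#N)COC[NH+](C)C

C13H20N3O+

Heavy atoms from the SMILES: 13 C, 3 N, 1 O.
Implicit hydrogens by atom environment:
  4 × C: 2 H each → 8
  3 × C: 3 H each → 9
  3 × C (aromatic): no H
  2 × C (aromatic): 1 H each → 2
  1 × C: no H
  1 × N (charge +1): 1 H
  1 × N (aromatic): no H
  1 × N: no H
  1 × O: no H
  Total hydrogens = 20.
Net charge +1.
Molecular formula: C13H20N3O+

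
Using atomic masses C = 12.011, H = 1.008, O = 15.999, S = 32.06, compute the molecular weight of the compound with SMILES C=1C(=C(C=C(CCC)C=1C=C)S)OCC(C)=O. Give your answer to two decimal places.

Molecular formula: C14H18O2S.
M = 14×12.011 + 18×1.008 + 2×15.999 + 1×32.06 = 250.36 g/mol.

250.36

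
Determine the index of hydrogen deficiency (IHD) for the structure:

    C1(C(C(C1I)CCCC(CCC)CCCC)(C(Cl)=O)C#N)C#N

Molecular formula from the SMILES: C18H26ClIN2O.
DoU = (2C + 2 + N − H − X)/2 = (2·18 + 2 + 2 − 26 − 2)/2 = 12/2 = 6.
(Structurally: 1 ring(s) + 5 π bond(s) = 6.)

6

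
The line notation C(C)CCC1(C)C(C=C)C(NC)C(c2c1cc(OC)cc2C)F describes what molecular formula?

C20H30FNO

Heavy atoms from the SMILES: 20 C, 1 F, 1 N, 1 O.
Implicit hydrogens by atom environment:
  5 × C: 3 H each → 15
  4 × C: 2 H each → 8
  4 × C: 1 H each → 4
  4 × C (aromatic): no H
  2 × C (aromatic): 1 H each → 2
  1 × C: no H
  1 × F: no H
  1 × N: 1 H
  1 × O: no H
  Total hydrogens = 30.
Molecular formula: C20H30FNO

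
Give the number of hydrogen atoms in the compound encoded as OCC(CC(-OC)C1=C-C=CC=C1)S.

Hydrogens are implicit in SMILES; fill each atom to its normal valence:
  5 × C (aromatic): 1 H each → 5
  2 × C: 2 H each → 4
  2 × C: 1 H each → 2
  1 × C: 3 H
  1 × C (aromatic): no H
  1 × O: 1 H
  1 × O: no H
  1 × S: 1 H
  Total hydrogens = 16.

16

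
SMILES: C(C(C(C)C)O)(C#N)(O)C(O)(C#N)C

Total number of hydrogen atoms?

14

Hydrogens are implicit in SMILES; fill each atom to its normal valence:
  4 × C: no H
  3 × C: 3 H each → 9
  3 × O: 1 H each → 3
  2 × C: 1 H each → 2
  2 × N: no H
  Total hydrogens = 14.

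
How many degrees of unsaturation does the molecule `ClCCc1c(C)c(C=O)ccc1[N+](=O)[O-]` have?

6

Molecular formula from the SMILES: C10H10ClNO3.
DoU = (2C + 2 + N − H − X)/2 = (2·10 + 2 + 1 − 10 − 1)/2 = 12/2 = 6.
(Structurally: 1 ring(s) + 5 π bond(s) = 6.)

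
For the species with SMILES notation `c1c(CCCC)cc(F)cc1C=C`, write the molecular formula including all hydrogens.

C12H15F

Heavy atoms from the SMILES: 12 C, 1 F.
Implicit hydrogens by atom environment:
  4 × C: 2 H each → 8
  3 × C (aromatic): 1 H each → 3
  3 × C (aromatic): no H
  1 × C: 3 H
  1 × C: 1 H
  1 × F: no H
  Total hydrogens = 15.
Molecular formula: C12H15F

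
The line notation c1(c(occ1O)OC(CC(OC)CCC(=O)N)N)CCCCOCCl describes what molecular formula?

Heavy atoms from the SMILES: 16 C, 1 Cl, 2 N, 6 O.
Implicit hydrogens by atom environment:
  8 × C: 2 H each → 16
  4 × O: no H
  3 × C (aromatic): no H
  2 × C: 1 H each → 2
  2 × N: 2 H each → 4
  1 × C: 3 H
  1 × C (aromatic): 1 H
  1 × C: no H
  1 × Cl: no H
  1 × O: 1 H
  1 × O (aromatic): no H
  Total hydrogens = 27.
Molecular formula: C16H27ClN2O6

C16H27ClN2O6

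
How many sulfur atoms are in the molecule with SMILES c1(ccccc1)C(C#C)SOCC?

The symbol for sulfur appears 1 time in the SMILES.

1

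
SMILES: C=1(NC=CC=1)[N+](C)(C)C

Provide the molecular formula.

Heavy atoms from the SMILES: 7 C, 2 N.
Implicit hydrogens by atom environment:
  3 × C: 3 H each → 9
  3 × C (aromatic): 1 H each → 3
  1 × C (aromatic): no H
  1 × N (aromatic): 1 H
  1 × N (charge +1): no H
  Total hydrogens = 13.
Net charge +1.
Molecular formula: C7H13N2+

C7H13N2+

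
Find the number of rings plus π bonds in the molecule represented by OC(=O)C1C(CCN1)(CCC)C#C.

Molecular formula from the SMILES: C10H15NO2.
DoU = (2C + 2 + N − H − X)/2 = (2·10 + 2 + 1 − 15 − 0)/2 = 8/2 = 4.
(Structurally: 1 ring(s) + 3 π bond(s) = 4.)

4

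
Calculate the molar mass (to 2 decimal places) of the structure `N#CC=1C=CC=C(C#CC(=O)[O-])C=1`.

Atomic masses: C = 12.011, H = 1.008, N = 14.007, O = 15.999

170.15

Molecular formula: C10H4NO2-.
M = 10×12.011 + 4×1.008 + 1×14.007 + 2×15.999 = 170.15 g/mol.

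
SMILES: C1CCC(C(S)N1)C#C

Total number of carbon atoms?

The symbol for carbon appears 7 times in the SMILES.

7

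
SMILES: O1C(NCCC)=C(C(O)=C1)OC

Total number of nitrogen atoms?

The symbol for nitrogen appears 1 time in the SMILES.

1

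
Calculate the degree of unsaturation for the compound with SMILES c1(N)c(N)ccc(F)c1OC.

Molecular formula from the SMILES: C7H9FN2O.
DoU = (2C + 2 + N − H − X)/2 = (2·7 + 2 + 2 − 9 − 1)/2 = 8/2 = 4.
(Structurally: 1 ring(s) + 3 π bond(s) = 4.)

4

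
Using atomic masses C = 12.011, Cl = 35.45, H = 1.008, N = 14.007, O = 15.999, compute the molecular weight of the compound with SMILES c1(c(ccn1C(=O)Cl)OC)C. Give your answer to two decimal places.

Molecular formula: C7H8ClNO2.
M = 7×12.011 + 1×35.45 + 8×1.008 + 1×14.007 + 2×15.999 = 173.60 g/mol.

173.60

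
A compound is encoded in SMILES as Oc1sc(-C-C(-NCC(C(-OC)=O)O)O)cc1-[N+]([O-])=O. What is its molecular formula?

C10H14N2O7S

Heavy atoms from the SMILES: 10 C, 2 N, 7 O, 1 S.
Implicit hydrogens by atom environment:
  3 × C (aromatic): no H
  3 × O: 1 H each → 3
  3 × O: no H
  2 × C: 2 H each → 4
  2 × C: 1 H each → 2
  1 × C: 3 H
  1 × C (aromatic): 1 H
  1 × C: no H
  1 × N: 1 H
  1 × N (charge +1): no H
  1 × O (charge -1): no H
  1 × S (aromatic): no H
  Total hydrogens = 14.
Molecular formula: C10H14N2O7S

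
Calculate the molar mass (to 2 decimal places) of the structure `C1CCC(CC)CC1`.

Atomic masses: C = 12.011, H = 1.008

Molecular formula: C8H16.
M = 8×12.011 + 16×1.008 = 112.22 g/mol.

112.22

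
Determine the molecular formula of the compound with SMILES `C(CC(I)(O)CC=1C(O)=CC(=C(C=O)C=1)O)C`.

Heavy atoms from the SMILES: 12 C, 1 I, 4 O.
Implicit hydrogens by atom environment:
  4 × C (aromatic): no H
  3 × C: 2 H each → 6
  3 × O: 1 H each → 3
  2 × C (aromatic): 1 H each → 2
  1 × C: 3 H
  1 × C: 1 H
  1 × C: no H
  1 × I: no H
  1 × O: no H
  Total hydrogens = 15.
Molecular formula: C12H15IO4

C12H15IO4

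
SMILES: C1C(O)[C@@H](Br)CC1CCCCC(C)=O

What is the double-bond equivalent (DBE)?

2

Molecular formula from the SMILES: C11H19BrO2.
DoU = (2C + 2 + N − H − X)/2 = (2·11 + 2 + 0 − 19 − 1)/2 = 4/2 = 2.
(Structurally: 1 ring(s) + 1 π bond(s) = 2.)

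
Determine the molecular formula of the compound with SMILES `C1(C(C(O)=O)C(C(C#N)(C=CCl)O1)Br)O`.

C8H7BrClNO4

Heavy atoms from the SMILES: 1 Br, 8 C, 1 Cl, 1 N, 4 O.
Implicit hydrogens by atom environment:
  5 × C: 1 H each → 5
  3 × C: no H
  2 × O: 1 H each → 2
  2 × O: no H
  1 × Br: no H
  1 × Cl: no H
  1 × N: no H
  Total hydrogens = 7.
Molecular formula: C8H7BrClNO4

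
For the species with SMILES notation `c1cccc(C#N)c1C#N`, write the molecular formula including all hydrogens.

C8H4N2

Heavy atoms from the SMILES: 8 C, 2 N.
Implicit hydrogens by atom environment:
  4 × C (aromatic): 1 H each → 4
  2 × C (aromatic): no H
  2 × C: no H
  2 × N: no H
  Total hydrogens = 4.
Molecular formula: C8H4N2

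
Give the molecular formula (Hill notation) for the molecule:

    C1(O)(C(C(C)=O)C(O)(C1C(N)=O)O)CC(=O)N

C9H14N2O6

Heavy atoms from the SMILES: 9 C, 2 N, 6 O.
Implicit hydrogens by atom environment:
  5 × C: no H
  3 × O: 1 H each → 3
  3 × O: no H
  2 × C: 1 H each → 2
  2 × N: 2 H each → 4
  1 × C: 3 H
  1 × C: 2 H
  Total hydrogens = 14.
Molecular formula: C9H14N2O6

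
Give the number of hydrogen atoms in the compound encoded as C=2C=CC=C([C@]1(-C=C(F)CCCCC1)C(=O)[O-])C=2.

16

Hydrogens are implicit in SMILES; fill each atom to its normal valence:
  5 × C: 2 H each → 10
  5 × C (aromatic): 1 H each → 5
  3 × C: no H
  1 × C: 1 H
  1 × C (aromatic): no H
  1 × F: no H
  1 × O: no H
  1 × O (charge -1): no H
  Total hydrogens = 16.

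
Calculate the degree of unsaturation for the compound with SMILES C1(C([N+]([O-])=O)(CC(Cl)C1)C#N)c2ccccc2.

8

Molecular formula from the SMILES: C12H11ClN2O2.
DoU = (2C + 2 + N − H − X)/2 = (2·12 + 2 + 2 − 11 − 1)/2 = 16/2 = 8.
(Structurally: 2 ring(s) + 6 π bond(s) = 8.)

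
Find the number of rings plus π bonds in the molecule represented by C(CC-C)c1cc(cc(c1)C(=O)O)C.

5

Molecular formula from the SMILES: C12H16O2.
DoU = (2C + 2 + N − H − X)/2 = (2·12 + 2 + 0 − 16 − 0)/2 = 10/2 = 5.
(Structurally: 1 ring(s) + 4 π bond(s) = 5.)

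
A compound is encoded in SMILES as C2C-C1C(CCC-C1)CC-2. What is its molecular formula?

Heavy atoms from the SMILES: 10 C.
Implicit hydrogens by atom environment:
  8 × C: 2 H each → 16
  2 × C: 1 H each → 2
  Total hydrogens = 18.
Molecular formula: C10H18

C10H18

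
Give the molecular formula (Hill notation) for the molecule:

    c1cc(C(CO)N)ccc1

Heavy atoms from the SMILES: 8 C, 1 N, 1 O.
Implicit hydrogens by atom environment:
  5 × C (aromatic): 1 H each → 5
  1 × C: 2 H
  1 × C: 1 H
  1 × C (aromatic): no H
  1 × N: 2 H
  1 × O: 1 H
  Total hydrogens = 11.
Molecular formula: C8H11NO

C8H11NO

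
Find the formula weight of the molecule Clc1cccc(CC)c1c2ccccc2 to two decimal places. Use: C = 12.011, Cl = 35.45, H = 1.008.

216.71

Molecular formula: C14H13Cl.
M = 14×12.011 + 1×35.45 + 13×1.008 = 216.71 g/mol.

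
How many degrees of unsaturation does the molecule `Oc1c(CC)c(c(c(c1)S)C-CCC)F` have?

Molecular formula from the SMILES: C12H17FOS.
DoU = (2C + 2 + N − H − X)/2 = (2·12 + 2 + 0 − 17 − 1)/2 = 8/2 = 4.
(Structurally: 1 ring(s) + 3 π bond(s) = 4.)

4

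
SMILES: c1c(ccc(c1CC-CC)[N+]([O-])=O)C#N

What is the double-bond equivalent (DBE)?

Molecular formula from the SMILES: C11H12N2O2.
DoU = (2C + 2 + N − H − X)/2 = (2·11 + 2 + 2 − 12 − 0)/2 = 14/2 = 7.
(Structurally: 1 ring(s) + 6 π bond(s) = 7.)

7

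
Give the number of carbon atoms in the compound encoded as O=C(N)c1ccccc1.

7

The symbol for carbon appears 7 times in the SMILES. Lowercase c denotes aromatic carbon and counts toward C.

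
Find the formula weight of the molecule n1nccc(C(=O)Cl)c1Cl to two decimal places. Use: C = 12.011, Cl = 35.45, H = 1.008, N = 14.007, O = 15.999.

176.98

Molecular formula: C5H2Cl2N2O.
M = 5×12.011 + 2×35.45 + 2×1.008 + 2×14.007 + 1×15.999 = 176.98 g/mol.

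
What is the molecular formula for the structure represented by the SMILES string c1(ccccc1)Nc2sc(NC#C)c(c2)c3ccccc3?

C18H14N2S

Heavy atoms from the SMILES: 18 C, 2 N, 1 S.
Implicit hydrogens by atom environment:
  11 × C (aromatic): 1 H each → 11
  5 × C (aromatic): no H
  2 × N: 1 H each → 2
  1 × C: 1 H
  1 × C: no H
  1 × S (aromatic): no H
  Total hydrogens = 14.
Molecular formula: C18H14N2S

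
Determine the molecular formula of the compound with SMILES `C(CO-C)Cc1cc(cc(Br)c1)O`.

C10H13BrO2

Heavy atoms from the SMILES: 1 Br, 10 C, 2 O.
Implicit hydrogens by atom environment:
  3 × C: 2 H each → 6
  3 × C (aromatic): 1 H each → 3
  3 × C (aromatic): no H
  1 × Br: no H
  1 × C: 3 H
  1 × O: 1 H
  1 × O: no H
  Total hydrogens = 13.
Molecular formula: C10H13BrO2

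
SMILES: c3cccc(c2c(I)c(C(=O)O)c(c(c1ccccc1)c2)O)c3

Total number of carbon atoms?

The symbol for carbon appears 19 times in the SMILES. Lowercase c denotes aromatic carbon and counts toward C.

19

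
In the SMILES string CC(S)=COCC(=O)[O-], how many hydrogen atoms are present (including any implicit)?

7

Hydrogens are implicit in SMILES; fill each atom to its normal valence:
  2 × C: no H
  2 × O: no H
  1 × C: 3 H
  1 × C: 2 H
  1 × C: 1 H
  1 × O (charge -1): no H
  1 × S: 1 H
  Total hydrogens = 7.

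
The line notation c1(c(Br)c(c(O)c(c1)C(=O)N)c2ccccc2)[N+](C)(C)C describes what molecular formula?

C16H18BrN2O2+

Heavy atoms from the SMILES: 1 Br, 16 C, 2 N, 2 O.
Implicit hydrogens by atom environment:
  6 × C (aromatic): 1 H each → 6
  6 × C (aromatic): no H
  3 × C: 3 H each → 9
  1 × Br: no H
  1 × C: no H
  1 × N: 2 H
  1 × N (charge +1): no H
  1 × O: 1 H
  1 × O: no H
  Total hydrogens = 18.
Net charge +1.
Molecular formula: C16H18BrN2O2+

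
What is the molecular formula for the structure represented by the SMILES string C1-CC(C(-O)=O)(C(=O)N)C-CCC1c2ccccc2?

C15H19NO3

Heavy atoms from the SMILES: 15 C, 1 N, 3 O.
Implicit hydrogens by atom environment:
  5 × C: 2 H each → 10
  5 × C (aromatic): 1 H each → 5
  3 × C: no H
  2 × O: no H
  1 × C: 1 H
  1 × C (aromatic): no H
  1 × N: 2 H
  1 × O: 1 H
  Total hydrogens = 19.
Molecular formula: C15H19NO3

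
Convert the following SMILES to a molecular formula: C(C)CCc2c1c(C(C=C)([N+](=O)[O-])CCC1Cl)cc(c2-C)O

C17H22ClNO3

Heavy atoms from the SMILES: 17 C, 1 Cl, 1 N, 3 O.
Implicit hydrogens by atom environment:
  6 × C: 2 H each → 12
  5 × C (aromatic): no H
  2 × C: 3 H each → 6
  2 × C: 1 H each → 2
  1 × C (aromatic): 1 H
  1 × C: no H
  1 × Cl: no H
  1 × N (charge +1): no H
  1 × O: 1 H
  1 × O: no H
  1 × O (charge -1): no H
  Total hydrogens = 22.
Molecular formula: C17H22ClNO3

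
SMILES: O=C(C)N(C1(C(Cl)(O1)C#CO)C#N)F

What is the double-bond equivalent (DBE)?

6

Molecular formula from the SMILES: C7H4ClFN2O3.
DoU = (2C + 2 + N − H − X)/2 = (2·7 + 2 + 2 − 4 − 2)/2 = 12/2 = 6.
(Structurally: 1 ring(s) + 5 π bond(s) = 6.)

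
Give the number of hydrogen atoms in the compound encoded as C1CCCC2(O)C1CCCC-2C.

20

Hydrogens are implicit in SMILES; fill each atom to its normal valence:
  7 × C: 2 H each → 14
  2 × C: 1 H each → 2
  1 × C: 3 H
  1 × C: no H
  1 × O: 1 H
  Total hydrogens = 20.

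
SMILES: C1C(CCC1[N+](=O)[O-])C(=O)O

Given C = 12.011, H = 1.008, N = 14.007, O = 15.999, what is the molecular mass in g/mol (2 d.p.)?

159.14

Molecular formula: C6H9NO4.
M = 6×12.011 + 9×1.008 + 1×14.007 + 4×15.999 = 159.14 g/mol.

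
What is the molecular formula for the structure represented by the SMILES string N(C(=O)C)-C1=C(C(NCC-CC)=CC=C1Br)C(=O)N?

C13H18BrN3O2

Heavy atoms from the SMILES: 1 Br, 13 C, 3 N, 2 O.
Implicit hydrogens by atom environment:
  4 × C (aromatic): no H
  3 × C: 2 H each → 6
  2 × C: 3 H each → 6
  2 × C (aromatic): 1 H each → 2
  2 × C: no H
  2 × N: 1 H each → 2
  2 × O: no H
  1 × Br: no H
  1 × N: 2 H
  Total hydrogens = 18.
Molecular formula: C13H18BrN3O2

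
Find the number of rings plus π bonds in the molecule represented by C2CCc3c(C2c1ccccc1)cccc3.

Molecular formula from the SMILES: C16H16.
DoU = (2C + 2 + N − H − X)/2 = (2·16 + 2 + 0 − 16 − 0)/2 = 18/2 = 9.
(Structurally: 3 ring(s) + 6 π bond(s) = 9.)

9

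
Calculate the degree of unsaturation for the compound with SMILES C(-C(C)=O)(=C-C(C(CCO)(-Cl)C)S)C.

2

Molecular formula from the SMILES: C10H17ClO2S.
DoU = (2C + 2 + N − H − X)/2 = (2·10 + 2 + 0 − 17 − 1)/2 = 4/2 = 2.
(Structurally: 0 ring(s) + 2 π bond(s) = 2.)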